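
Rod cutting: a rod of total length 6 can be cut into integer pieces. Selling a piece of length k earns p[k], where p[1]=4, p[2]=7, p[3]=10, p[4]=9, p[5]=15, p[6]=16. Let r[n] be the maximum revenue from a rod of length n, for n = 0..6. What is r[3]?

   n    0    1    2    3    4    5    6
r[n]    0    4    8   12   16   20   24

12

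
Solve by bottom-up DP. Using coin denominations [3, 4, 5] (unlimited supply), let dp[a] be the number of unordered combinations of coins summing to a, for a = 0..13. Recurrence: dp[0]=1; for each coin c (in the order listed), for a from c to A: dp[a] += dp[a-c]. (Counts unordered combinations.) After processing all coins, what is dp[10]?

2

after  coin     0     1     2     3     4     5     6     7     8     9    10    11    12    13
          3     1     0     0     1     0     0     1     0     0     1     0     0     1     0
          4     1     0     0     1     1     0     1     1     1     1     1     1     2     1
          5     1     0     0     1     1     1     1     1     2     2     2     2     3     3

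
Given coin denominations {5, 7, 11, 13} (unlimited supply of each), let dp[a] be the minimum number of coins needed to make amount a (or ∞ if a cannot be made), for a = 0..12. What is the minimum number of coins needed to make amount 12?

 a  0  1  2  3  4  5  6  7  8  9 10 11 12
dp  0  -  -  -  -  1  -  1  -  -  2  1  2
(- denotes ∞ / unreachable)

2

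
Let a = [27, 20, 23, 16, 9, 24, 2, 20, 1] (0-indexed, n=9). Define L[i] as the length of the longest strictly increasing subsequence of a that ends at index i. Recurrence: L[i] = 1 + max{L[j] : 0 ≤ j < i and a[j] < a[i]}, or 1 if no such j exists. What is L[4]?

1

   i    0    1    2    3    4    5    6    7    8
a[i]   27   20   23   16    9   24    2   20    1
L[i]    1    1    2    1    1    3    1    2    1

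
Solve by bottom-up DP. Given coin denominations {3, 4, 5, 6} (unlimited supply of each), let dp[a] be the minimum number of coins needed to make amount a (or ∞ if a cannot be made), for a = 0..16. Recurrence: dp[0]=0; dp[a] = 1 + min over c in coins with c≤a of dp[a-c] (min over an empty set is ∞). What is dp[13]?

3

 a  0  1  2  3  4  5  6  7  8  9 10 11 12 13 14 15 16
dp  0  -  -  1  1  1  1  2  2  2  2  2  2  3  3  3  3
(- denotes ∞ / unreachable)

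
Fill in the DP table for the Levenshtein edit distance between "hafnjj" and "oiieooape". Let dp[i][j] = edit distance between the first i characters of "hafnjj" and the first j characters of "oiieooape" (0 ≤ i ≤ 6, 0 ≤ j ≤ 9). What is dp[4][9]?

8

   ''  o  i  i  e  o  o  a  p  e
''  0  1  2  3  4  5  6  7  8  9
 h  1  1  2  3  4  5  6  7  8  9
 a  2  2  2  3  4  5  6  6  7  8
 f  3  3  3  3  4  5  6  7  7  8
 n  4  4  4  4  4  5  6  7  8  8
 j  5  5  5  5  5  5  6  7  8  9
 j  6  6  6  6  6  6  6  7  8  9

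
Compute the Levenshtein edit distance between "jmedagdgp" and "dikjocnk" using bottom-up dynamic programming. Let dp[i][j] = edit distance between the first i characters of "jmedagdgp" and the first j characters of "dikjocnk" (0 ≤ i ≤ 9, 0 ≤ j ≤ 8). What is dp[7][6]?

   ''  d  i  k  j  o  c  n  k
''  0  1  2  3  4  5  6  7  8
 j  1  1  2  3  3  4  5  6  7
 m  2  2  2  3  4  4  5  6  7
 e  3  3  3  3  4  5  5  6  7
 d  4  3  4  4  4  5  6  6  7
 a  5  4  4  5  5  5  6  7  7
 g  6  5  5  5  6  6  6  7  8
 d  7  6  6  6  6  7  7  7  8
 g  8  7  7  7  7  7  8  8  8
 p  9  8  8  8  8  8  8  9  9

7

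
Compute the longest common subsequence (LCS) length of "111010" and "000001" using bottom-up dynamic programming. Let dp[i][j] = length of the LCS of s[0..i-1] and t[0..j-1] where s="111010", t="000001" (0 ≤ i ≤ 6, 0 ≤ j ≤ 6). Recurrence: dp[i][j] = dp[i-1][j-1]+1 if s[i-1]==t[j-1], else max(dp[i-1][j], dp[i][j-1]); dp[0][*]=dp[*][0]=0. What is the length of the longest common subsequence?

2

   ''  0  0  0  0  0  1
''  0  0  0  0  0  0  0
 1  0  0  0  0  0  0  1
 1  0  0  0  0  0  0  1
 1  0  0  0  0  0  0  1
 0  0  1  1  1  1  1  1
 1  0  1  1  1  1  1  2
 0  0  1  2  2  2  2  2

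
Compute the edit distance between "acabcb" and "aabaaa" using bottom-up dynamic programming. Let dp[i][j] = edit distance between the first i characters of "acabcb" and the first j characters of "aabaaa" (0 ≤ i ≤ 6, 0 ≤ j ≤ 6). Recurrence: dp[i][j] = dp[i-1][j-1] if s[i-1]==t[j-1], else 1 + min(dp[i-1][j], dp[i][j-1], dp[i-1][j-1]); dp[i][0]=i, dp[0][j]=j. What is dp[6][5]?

   ''  a  a  b  a  a  a
''  0  1  2  3  4  5  6
 a  1  0  1  2  3  4  5
 c  2  1  1  2  3  4  5
 a  3  2  1  2  2  3  4
 b  4  3  2  1  2  3  4
 c  5  4  3  2  2  3  4
 b  6  5  4  3  3  3  4

3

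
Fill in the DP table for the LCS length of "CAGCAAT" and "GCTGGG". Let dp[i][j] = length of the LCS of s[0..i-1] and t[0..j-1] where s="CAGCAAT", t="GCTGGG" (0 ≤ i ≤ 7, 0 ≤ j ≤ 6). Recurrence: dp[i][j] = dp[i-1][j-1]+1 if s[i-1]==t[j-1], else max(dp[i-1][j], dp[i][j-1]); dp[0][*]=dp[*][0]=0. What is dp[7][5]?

   ''  G  C  T  G  G  G
''  0  0  0  0  0  0  0
 C  0  0  1  1  1  1  1
 A  0  0  1  1  1  1  1
 G  0  1  1  1  2  2  2
 C  0  1  2  2  2  2  2
 A  0  1  2  2  2  2  2
 A  0  1  2  2  2  2  2
 T  0  1  2  3  3  3  3

3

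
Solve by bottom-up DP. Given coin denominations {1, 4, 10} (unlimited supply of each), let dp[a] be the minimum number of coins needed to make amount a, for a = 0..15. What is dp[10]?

1

 a  0  1  2  3  4  5  6  7  8  9 10 11 12 13 14 15
dp  0  1  2  3  1  2  3  4  2  3  1  2  3  4  2  3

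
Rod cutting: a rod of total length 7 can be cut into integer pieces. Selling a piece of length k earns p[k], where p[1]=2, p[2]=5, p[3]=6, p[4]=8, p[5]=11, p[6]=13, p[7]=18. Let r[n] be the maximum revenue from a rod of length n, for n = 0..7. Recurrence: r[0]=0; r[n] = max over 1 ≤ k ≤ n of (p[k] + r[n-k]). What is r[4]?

   n    0    1    2    3    4    5    6    7
r[n]    0    2    5    7   10   12   15   18

10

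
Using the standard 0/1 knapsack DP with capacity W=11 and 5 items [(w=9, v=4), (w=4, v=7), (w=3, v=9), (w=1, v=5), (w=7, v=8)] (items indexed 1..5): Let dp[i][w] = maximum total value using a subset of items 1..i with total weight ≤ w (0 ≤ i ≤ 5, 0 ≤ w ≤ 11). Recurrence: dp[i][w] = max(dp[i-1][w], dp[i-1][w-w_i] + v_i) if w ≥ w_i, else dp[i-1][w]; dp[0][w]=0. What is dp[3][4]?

i\w   0   1   2   3   4   5   6   7   8   9  10  11
  0   0   0   0   0   0   0   0   0   0   0   0   0
  1   0   0   0   0   0   0   0   0   0   4   4   4
  2   0   0   0   0   7   7   7   7   7   7   7   7
  3   0   0   0   9   9   9   9  16  16  16  16  16
  4   0   5   5   9  14  14  14  16  21  21  21  21
  5   0   5   5   9  14  14  14  16  21  21  21  22

9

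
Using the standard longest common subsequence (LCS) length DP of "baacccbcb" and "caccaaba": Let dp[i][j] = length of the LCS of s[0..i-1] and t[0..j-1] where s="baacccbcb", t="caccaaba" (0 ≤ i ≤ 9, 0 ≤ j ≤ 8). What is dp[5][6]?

   ''  c  a  c  c  a  a  b  a
''  0  0  0  0  0  0  0  0  0
 b  0  0  0  0  0  0  0  1  1
 a  0  0  1  1  1  1  1  1  2
 a  0  0  1  1  1  2  2  2  2
 c  0  1  1  2  2  2  2  2  2
 c  0  1  1  2  3  3  3  3  3
 c  0  1  1  2  3  3  3  3  3
 b  0  1  1  2  3  3  3  4  4
 c  0  1  1  2  3  3  3  4  4
 b  0  1  1  2  3  3  3  4  4

3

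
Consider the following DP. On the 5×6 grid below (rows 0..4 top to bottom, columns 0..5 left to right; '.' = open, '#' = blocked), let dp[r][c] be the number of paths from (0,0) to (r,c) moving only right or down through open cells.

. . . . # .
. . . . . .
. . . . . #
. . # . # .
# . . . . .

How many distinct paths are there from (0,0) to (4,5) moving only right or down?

r\c   0   1   2   3   4   5
  0   1   1   1   1   0   0
  1   1   2   3   4   4   4
  2   1   3   6  10  14   0
  3   1   4   0  10   0   0
  4   0   4   4  14  14  14

14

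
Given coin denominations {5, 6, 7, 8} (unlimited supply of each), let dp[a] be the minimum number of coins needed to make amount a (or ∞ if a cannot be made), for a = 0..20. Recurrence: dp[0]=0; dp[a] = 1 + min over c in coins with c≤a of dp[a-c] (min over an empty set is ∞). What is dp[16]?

 a  0  1  2  3  4  5  6  7  8  9 10 11 12 13 14 15 16 17 18 19 20
dp  0  -  -  -  -  1  1  1  1  -  2  2  2  2  2  2  2  3  3  3  3
(- denotes ∞ / unreachable)

2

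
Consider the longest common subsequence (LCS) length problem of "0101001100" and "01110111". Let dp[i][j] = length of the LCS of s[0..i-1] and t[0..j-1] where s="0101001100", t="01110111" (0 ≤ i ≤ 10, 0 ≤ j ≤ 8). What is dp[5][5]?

   ''  0  1  1  1  0  1  1  1
''  0  0  0  0  0  0  0  0  0
 0  0  1  1  1  1  1  1  1  1
 1  0  1  2  2  2  2  2  2  2
 0  0  1  2  2  2  3  3  3  3
 1  0  1  2  3  3  3  4  4  4
 0  0  1  2  3  3  4  4  4  4
 0  0  1  2  3  3  4  4  4  4
 1  0  1  2  3  4  4  5  5  5
 1  0  1  2  3  4  4  5  6  6
 0  0  1  2  3  4  5  5  6  6
 0  0  1  2  3  4  5  5  6  6

4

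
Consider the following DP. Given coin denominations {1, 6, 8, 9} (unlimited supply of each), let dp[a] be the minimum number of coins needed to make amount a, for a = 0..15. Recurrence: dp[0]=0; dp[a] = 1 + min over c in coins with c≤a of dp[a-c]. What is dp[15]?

2

 a  0  1  2  3  4  5  6  7  8  9 10 11 12 13 14 15
dp  0  1  2  3  4  5  1  2  1  1  2  3  2  3  2  2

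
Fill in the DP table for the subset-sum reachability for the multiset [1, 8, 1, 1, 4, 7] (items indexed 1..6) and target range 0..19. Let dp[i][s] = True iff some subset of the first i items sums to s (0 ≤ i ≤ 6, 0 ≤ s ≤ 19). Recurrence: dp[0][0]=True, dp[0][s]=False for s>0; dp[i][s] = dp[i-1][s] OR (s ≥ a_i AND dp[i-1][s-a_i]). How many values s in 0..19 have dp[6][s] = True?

20

i\s   0   1   2   3   4   5   6   7   8   9  10  11  12  13  14  15  16  17  18  19
  0   T   F   F   F   F   F   F   F   F   F   F   F   F   F   F   F   F   F   F   F
  1   T   T   F   F   F   F   F   F   F   F   F   F   F   F   F   F   F   F   F   F
  2   T   T   F   F   F   F   F   F   T   T   F   F   F   F   F   F   F   F   F   F
  3   T   T   T   F   F   F   F   F   T   T   T   F   F   F   F   F   F   F   F   F
  4   T   T   T   T   F   F   F   F   T   T   T   T   F   F   F   F   F   F   F   F
  5   T   T   T   T   T   T   T   T   T   T   T   T   T   T   T   T   F   F   F   F
  6   T   T   T   T   T   T   T   T   T   T   T   T   T   T   T   T   T   T   T   T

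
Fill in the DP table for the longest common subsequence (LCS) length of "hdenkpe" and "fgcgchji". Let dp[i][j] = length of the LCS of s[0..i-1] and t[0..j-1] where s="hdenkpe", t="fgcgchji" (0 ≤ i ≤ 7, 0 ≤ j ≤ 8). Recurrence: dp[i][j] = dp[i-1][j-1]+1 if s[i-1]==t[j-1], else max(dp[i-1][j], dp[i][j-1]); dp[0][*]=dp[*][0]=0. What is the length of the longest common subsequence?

   ''  f  g  c  g  c  h  j  i
''  0  0  0  0  0  0  0  0  0
 h  0  0  0  0  0  0  1  1  1
 d  0  0  0  0  0  0  1  1  1
 e  0  0  0  0  0  0  1  1  1
 n  0  0  0  0  0  0  1  1  1
 k  0  0  0  0  0  0  1  1  1
 p  0  0  0  0  0  0  1  1  1
 e  0  0  0  0  0  0  1  1  1

1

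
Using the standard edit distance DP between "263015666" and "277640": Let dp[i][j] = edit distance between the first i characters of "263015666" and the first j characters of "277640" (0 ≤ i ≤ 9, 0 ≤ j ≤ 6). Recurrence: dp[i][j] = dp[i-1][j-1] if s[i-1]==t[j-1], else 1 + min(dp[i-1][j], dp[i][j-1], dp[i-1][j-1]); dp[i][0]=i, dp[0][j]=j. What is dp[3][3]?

   ''  2  7  7  6  4  0
''  0  1  2  3  4  5  6
 2  1  0  1  2  3  4  5
 6  2  1  1  2  2  3  4
 3  3  2  2  2  3  3  4
 0  4  3  3  3  3  4  3
 1  5  4  4  4  4  4  4
 5  6  5  5  5  5  5  5
 6  7  6  6  6  5  6  6
 6  8  7  7  7  6  6  7
 6  9  8  8  8  7  7  7

2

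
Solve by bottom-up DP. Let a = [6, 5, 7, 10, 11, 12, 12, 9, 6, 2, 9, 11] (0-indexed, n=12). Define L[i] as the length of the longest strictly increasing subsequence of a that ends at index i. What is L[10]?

   i    0    1    2    3    4    5    6    7    8    9   10   11
a[i]    6    5    7   10   11   12   12    9    6    2    9   11
L[i]    1    1    2    3    4    5    5    3    2    1    3    4

3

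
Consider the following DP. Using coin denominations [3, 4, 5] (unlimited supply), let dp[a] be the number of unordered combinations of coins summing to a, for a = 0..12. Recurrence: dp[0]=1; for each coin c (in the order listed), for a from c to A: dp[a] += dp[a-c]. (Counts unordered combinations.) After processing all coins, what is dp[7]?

after  coin     0     1     2     3     4     5     6     7     8     9    10    11    12
          3     1     0     0     1     0     0     1     0     0     1     0     0     1
          4     1     0     0     1     1     0     1     1     1     1     1     1     2
          5     1     0     0     1     1     1     1     1     2     2     2     2     3

1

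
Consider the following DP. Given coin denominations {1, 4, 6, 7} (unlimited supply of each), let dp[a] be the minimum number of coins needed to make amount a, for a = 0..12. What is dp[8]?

2

 a  0  1  2  3  4  5  6  7  8  9 10 11 12
dp  0  1  2  3  1  2  1  1  2  3  2  2  2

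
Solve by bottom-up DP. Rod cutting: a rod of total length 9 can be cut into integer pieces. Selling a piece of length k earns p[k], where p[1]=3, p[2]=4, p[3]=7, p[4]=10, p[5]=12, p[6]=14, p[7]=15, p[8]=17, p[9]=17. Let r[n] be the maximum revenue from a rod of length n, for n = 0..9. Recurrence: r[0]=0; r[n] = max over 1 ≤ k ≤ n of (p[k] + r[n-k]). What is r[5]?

   n    0    1    2    3    4    5    6    7    8    9
r[n]    0    3    6    9   12   15   18   21   24   27

15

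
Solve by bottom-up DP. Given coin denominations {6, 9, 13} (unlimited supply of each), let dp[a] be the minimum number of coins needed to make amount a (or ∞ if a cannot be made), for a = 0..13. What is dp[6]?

1

 a  0  1  2  3  4  5  6  7  8  9 10 11 12 13
dp  0  -  -  -  -  -  1  -  -  1  -  -  2  1
(- denotes ∞ / unreachable)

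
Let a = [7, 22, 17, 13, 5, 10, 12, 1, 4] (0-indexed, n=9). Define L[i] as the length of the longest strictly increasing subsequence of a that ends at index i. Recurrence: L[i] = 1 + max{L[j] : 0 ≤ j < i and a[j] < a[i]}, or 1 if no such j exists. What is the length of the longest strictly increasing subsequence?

3

   i    0    1    2    3    4    5    6    7    8
a[i]    7   22   17   13    5   10   12    1    4
L[i]    1    2    2    2    1    2    3    1    2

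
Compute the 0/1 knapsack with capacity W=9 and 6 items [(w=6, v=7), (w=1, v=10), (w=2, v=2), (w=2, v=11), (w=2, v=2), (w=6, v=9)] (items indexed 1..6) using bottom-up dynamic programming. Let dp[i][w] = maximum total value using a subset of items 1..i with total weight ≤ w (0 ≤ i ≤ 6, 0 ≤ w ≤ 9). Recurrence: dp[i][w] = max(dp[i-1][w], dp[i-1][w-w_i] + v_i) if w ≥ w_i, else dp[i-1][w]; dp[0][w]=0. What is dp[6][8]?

25

i\w   0   1   2   3   4   5   6   7   8   9
  0   0   0   0   0   0   0   0   0   0   0
  1   0   0   0   0   0   0   7   7   7   7
  2   0  10  10  10  10  10  10  17  17  17
  3   0  10  10  12  12  12  12  17  17  19
  4   0  10  11  21  21  23  23  23  23  28
  5   0  10  11  21  21  23  23  25  25  28
  6   0  10  11  21  21  23  23  25  25  30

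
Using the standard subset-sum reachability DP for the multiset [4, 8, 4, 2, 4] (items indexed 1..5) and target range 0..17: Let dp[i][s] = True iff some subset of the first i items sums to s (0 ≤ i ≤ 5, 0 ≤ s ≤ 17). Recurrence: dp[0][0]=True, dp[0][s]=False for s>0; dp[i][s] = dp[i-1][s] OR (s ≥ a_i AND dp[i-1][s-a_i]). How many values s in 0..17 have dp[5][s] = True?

i\s   0   1   2   3   4   5   6   7   8   9  10  11  12  13  14  15  16  17
  0   T   F   F   F   F   F   F   F   F   F   F   F   F   F   F   F   F   F
  1   T   F   F   F   T   F   F   F   F   F   F   F   F   F   F   F   F   F
  2   T   F   F   F   T   F   F   F   T   F   F   F   T   F   F   F   F   F
  3   T   F   F   F   T   F   F   F   T   F   F   F   T   F   F   F   T   F
  4   T   F   T   F   T   F   T   F   T   F   T   F   T   F   T   F   T   F
  5   T   F   T   F   T   F   T   F   T   F   T   F   T   F   T   F   T   F

9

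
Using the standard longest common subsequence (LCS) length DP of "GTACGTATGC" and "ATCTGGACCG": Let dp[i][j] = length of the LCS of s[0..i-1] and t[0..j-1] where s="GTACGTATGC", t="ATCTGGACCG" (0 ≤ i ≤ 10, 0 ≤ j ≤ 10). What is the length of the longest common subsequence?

   ''  A  T  C  T  G  G  A  C  C  G
''  0  0  0  0  0  0  0  0  0  0  0
 G  0  0  0  0  0  1  1  1  1  1  1
 T  0  0  1  1  1  1  1  1  1  1  1
 A  0  1  1  1  1  1  1  2  2  2  2
 C  0  1  1  2  2  2  2  2  3  3  3
 G  0  1  1  2  2  3  3  3  3  3  4
 T  0  1  2  2  3  3  3  3  3  3  4
 A  0  1  2  2  3  3  3  4  4  4  4
 T  0  1  2  2  3  3  3  4  4  4  4
 G  0  1  2  2  3  4  4  4  4  4  5
 C  0  1  2  3  3  4  4  4  5  5  5

5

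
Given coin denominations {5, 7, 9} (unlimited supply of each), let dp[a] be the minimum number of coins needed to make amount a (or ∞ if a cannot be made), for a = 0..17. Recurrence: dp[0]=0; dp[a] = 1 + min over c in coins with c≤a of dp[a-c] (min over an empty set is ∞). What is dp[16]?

2

 a  0  1  2  3  4  5  6  7  8  9 10 11 12 13 14 15 16 17
dp  0  -  -  -  -  1  -  1  -  1  2  -  2  -  2  3  2  3
(- denotes ∞ / unreachable)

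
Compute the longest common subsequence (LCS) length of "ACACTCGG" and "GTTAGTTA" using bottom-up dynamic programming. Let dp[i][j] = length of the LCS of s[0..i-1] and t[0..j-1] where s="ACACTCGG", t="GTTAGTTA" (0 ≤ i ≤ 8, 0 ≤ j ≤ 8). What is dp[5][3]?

1

   ''  G  T  T  A  G  T  T  A
''  0  0  0  0  0  0  0  0  0
 A  0  0  0  0  1  1  1  1  1
 C  0  0  0  0  1  1  1  1  1
 A  0  0  0  0  1  1  1  1  2
 C  0  0  0  0  1  1  1  1  2
 T  0  0  1  1  1  1  2  2  2
 C  0  0  1  1  1  1  2  2  2
 G  0  1  1  1  1  2  2  2  2
 G  0  1  1  1  1  2  2  2  2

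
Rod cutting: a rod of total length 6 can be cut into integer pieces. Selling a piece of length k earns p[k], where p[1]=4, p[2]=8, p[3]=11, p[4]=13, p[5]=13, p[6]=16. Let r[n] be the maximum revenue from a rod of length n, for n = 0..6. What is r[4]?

16

   n    0    1    2    3    4    5    6
r[n]    0    4    8   12   16   20   24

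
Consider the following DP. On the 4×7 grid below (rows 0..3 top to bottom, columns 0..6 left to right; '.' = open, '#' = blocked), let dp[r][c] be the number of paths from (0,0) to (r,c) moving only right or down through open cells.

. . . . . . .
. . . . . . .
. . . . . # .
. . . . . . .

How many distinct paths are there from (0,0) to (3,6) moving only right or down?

42

r\c   0   1   2   3   4   5   6
  0   1   1   1   1   1   1   1
  1   1   2   3   4   5   6   7
  2   1   3   6  10  15   0   7
  3   1   4  10  20  35  35  42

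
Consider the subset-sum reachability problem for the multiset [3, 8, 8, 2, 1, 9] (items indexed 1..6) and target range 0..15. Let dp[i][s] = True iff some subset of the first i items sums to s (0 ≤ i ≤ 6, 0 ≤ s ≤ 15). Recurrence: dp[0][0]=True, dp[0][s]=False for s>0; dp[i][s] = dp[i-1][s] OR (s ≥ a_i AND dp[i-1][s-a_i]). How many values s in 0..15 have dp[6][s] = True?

15

i\s   0   1   2   3   4   5   6   7   8   9  10  11  12  13  14  15
  0   T   F   F   F   F   F   F   F   F   F   F   F   F   F   F   F
  1   T   F   F   T   F   F   F   F   F   F   F   F   F   F   F   F
  2   T   F   F   T   F   F   F   F   T   F   F   T   F   F   F   F
  3   T   F   F   T   F   F   F   F   T   F   F   T   F   F   F   F
  4   T   F   T   T   F   T   F   F   T   F   T   T   F   T   F   F
  5   T   T   T   T   T   T   T   F   T   T   T   T   T   T   T   F
  6   T   T   T   T   T   T   T   F   T   T   T   T   T   T   T   T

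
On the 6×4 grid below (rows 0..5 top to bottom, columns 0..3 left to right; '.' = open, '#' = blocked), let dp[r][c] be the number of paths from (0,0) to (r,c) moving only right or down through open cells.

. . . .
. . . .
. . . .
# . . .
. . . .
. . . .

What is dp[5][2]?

15

r\c   0   1   2   3
  0   1   1   1   1
  1   1   2   3   4
  2   1   3   6  10
  3   0   3   9  19
  4   0   3  12  31
  5   0   3  15  46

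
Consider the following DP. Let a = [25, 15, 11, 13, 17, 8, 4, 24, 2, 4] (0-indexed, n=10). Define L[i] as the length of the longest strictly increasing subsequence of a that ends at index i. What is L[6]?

   i    0    1    2    3    4    5    6    7    8    9
a[i]   25   15   11   13   17    8    4   24    2    4
L[i]    1    1    1    2    3    1    1    4    1    2

1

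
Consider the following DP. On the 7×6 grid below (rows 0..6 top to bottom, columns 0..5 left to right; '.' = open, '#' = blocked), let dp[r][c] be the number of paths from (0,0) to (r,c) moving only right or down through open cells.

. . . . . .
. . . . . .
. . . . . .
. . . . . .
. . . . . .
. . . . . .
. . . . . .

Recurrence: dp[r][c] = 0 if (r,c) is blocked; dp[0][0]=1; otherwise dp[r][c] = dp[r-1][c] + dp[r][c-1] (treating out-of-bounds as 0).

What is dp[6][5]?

462

r\c   0   1   2   3   4   5
  0   1   1   1   1   1   1
  1   1   2   3   4   5   6
  2   1   3   6  10  15  21
  3   1   4  10  20  35  56
  4   1   5  15  35  70 126
  5   1   6  21  56 126 252
  6   1   7  28  84 210 462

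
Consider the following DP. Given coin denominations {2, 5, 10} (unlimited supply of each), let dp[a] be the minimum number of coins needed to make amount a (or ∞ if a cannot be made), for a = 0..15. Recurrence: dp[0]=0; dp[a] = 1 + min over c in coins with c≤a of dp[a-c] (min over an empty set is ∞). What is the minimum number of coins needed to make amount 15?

2

 a  0  1  2  3  4  5  6  7  8  9 10 11 12 13 14 15
dp  0  -  1  -  2  1  3  2  4  3  1  4  2  5  3  2
(- denotes ∞ / unreachable)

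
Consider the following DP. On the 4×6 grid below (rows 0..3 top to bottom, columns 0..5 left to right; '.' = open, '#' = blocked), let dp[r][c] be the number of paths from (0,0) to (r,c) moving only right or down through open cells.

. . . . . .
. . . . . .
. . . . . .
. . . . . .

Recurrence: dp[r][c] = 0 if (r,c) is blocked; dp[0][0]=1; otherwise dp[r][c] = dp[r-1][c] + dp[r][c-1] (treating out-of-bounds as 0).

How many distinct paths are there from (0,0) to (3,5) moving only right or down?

56

r\c   0   1   2   3   4   5
  0   1   1   1   1   1   1
  1   1   2   3   4   5   6
  2   1   3   6  10  15  21
  3   1   4  10  20  35  56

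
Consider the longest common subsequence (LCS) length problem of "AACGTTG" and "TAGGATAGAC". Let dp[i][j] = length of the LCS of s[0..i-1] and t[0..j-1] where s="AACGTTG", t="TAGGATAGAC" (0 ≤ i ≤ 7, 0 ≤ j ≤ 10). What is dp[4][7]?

   ''  T  A  G  G  A  T  A  G  A  C
''  0  0  0  0  0  0  0  0  0  0  0
 A  0  0  1  1  1  1  1  1  1  1  1
 A  0  0  1  1  1  2  2  2  2  2  2
 C  0  0  1  1  1  2  2  2  2  2  3
 G  0  0  1  2  2  2  2  2  3  3  3
 T  0  1  1  2  2  2  3  3  3  3  3
 T  0  1  1  2  2  2  3  3  3  3  3
 G  0  1  1  2  3  3  3  3  4  4  4

2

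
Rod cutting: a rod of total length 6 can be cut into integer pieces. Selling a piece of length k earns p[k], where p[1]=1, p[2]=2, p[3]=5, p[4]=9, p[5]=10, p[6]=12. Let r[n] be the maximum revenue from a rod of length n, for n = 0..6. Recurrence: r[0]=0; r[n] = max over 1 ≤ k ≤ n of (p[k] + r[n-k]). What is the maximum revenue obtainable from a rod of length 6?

   n    0    1    2    3    4    5    6
r[n]    0    1    2    5    9   10   12

12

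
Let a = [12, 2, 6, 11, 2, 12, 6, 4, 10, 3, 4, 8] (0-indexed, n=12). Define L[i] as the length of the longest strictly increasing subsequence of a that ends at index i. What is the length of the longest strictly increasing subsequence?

4

   i    0    1    2    3    4    5    6    7    8    9   10   11
a[i]   12    2    6   11    2   12    6    4   10    3    4    8
L[i]    1    1    2    3    1    4    2    2    3    2    3    4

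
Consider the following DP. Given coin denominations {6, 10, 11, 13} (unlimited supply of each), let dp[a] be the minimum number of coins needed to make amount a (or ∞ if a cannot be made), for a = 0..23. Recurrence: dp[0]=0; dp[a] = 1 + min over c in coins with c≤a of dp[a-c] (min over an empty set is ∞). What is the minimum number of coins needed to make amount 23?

 a  0  1  2  3  4  5  6  7  8  9 10 11 12 13 14 15 16 17 18 19 20 21 22 23
dp  0  -  -  -  -  -  1  -  -  -  1  1  2  1  -  -  2  2  3  2  2  2  2  2
(- denotes ∞ / unreachable)

2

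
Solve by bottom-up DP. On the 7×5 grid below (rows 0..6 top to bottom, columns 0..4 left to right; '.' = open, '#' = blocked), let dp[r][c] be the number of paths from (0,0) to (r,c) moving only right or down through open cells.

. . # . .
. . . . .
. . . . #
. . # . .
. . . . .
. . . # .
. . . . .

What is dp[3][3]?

r\c   0   1   2   3   4
  0   1   1   0   0   0
  1   1   2   2   2   2
  2   1   3   5   7   0
  3   1   4   0   7   7
  4   1   5   5  12  19
  5   1   6  11   0  19
  6   1   7  18  18  37

7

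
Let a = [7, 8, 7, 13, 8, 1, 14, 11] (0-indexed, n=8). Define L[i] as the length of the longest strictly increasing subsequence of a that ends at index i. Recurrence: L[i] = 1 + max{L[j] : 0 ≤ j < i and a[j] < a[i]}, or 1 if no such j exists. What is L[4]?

2

   i    0    1    2    3    4    5    6    7
a[i]    7    8    7   13    8    1   14   11
L[i]    1    2    1    3    2    1    4    3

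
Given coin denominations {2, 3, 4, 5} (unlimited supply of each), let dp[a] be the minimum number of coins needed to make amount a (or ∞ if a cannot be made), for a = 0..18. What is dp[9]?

 a  0  1  2  3  4  5  6  7  8  9 10 11 12 13 14 15 16 17 18
dp  0  -  1  1  1  1  2  2  2  2  2  3  3  3  3  3  4  4  4
(- denotes ∞ / unreachable)

2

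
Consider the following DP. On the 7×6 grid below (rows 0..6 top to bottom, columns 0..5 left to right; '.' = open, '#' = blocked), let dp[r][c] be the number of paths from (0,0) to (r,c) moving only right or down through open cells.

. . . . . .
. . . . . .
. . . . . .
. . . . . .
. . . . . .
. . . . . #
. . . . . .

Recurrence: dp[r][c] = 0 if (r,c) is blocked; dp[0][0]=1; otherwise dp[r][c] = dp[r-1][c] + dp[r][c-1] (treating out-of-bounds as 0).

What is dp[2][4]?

15

r\c   0   1   2   3   4   5
  0   1   1   1   1   1   1
  1   1   2   3   4   5   6
  2   1   3   6  10  15  21
  3   1   4  10  20  35  56
  4   1   5  15  35  70 126
  5   1   6  21  56 126   0
  6   1   7  28  84 210 210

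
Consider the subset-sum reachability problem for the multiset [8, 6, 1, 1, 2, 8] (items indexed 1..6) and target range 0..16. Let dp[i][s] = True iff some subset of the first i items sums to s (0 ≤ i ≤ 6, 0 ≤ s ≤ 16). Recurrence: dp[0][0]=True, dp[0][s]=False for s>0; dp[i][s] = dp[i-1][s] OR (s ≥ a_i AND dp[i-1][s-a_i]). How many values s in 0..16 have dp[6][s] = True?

i\s   0   1   2   3   4   5   6   7   8   9  10  11  12  13  14  15  16
  0   T   F   F   F   F   F   F   F   F   F   F   F   F   F   F   F   F
  1   T   F   F   F   F   F   F   F   T   F   F   F   F   F   F   F   F
  2   T   F   F   F   F   F   T   F   T   F   F   F   F   F   T   F   F
  3   T   T   F   F   F   F   T   T   T   T   F   F   F   F   T   T   F
  4   T   T   T   F   F   F   T   T   T   T   T   F   F   F   T   T   T
  5   T   T   T   T   T   F   T   T   T   T   T   T   T   F   T   T   T
  6   T   T   T   T   T   F   T   T   T   T   T   T   T   F   T   T   T

15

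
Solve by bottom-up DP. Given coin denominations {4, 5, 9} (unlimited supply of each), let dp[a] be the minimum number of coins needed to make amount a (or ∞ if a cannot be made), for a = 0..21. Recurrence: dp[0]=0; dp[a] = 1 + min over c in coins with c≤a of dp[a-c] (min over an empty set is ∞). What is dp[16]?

4

 a  0  1  2  3  4  5  6  7  8  9 10 11 12 13 14 15 16 17 18 19 20 21
dp  0  -  -  -  1  1  -  -  2  1  2  -  3  2  2  3  4  3  2  3  4  4
(- denotes ∞ / unreachable)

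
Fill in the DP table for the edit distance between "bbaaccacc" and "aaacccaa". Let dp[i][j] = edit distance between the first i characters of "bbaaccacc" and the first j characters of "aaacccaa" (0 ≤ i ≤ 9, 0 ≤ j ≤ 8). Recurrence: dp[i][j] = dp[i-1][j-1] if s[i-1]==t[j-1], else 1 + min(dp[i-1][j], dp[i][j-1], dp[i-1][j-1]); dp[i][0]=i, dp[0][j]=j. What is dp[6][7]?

4

   ''  a  a  a  c  c  c  a  a
''  0  1  2  3  4  5  6  7  8
 b  1  1  2  3  4  5  6  7  8
 b  2  2  2  3  4  5  6  7  8
 a  3  2  2  2  3  4  5  6  7
 a  4  3  2  2  3  4  5  5  6
 c  5  4  3  3  2  3  4  5  6
 c  6  5  4  4  3  2  3  4  5
 a  7  6  5  4  4  3  3  3  4
 c  8  7  6  5  4  4  3  4  4
 c  9  8  7  6  5  4  4  4  5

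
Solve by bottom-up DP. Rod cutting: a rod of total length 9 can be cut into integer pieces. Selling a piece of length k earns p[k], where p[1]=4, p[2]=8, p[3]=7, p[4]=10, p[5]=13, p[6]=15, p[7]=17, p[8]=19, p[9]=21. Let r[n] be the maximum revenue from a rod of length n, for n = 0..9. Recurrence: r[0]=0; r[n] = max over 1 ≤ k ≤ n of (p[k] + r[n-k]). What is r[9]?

36

   n    0    1    2    3    4    5    6    7    8    9
r[n]    0    4    8   12   16   20   24   28   32   36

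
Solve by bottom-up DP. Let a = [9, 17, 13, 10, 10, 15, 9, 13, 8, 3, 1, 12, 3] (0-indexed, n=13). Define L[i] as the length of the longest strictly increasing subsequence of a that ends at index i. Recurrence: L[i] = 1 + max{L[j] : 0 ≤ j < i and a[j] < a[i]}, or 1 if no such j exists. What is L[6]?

1

   i    0    1    2    3    4    5    6    7    8    9   10   11   12
a[i]    9   17   13   10   10   15    9   13    8    3    1   12    3
L[i]    1    2    2    2    2    3    1    3    1    1    1    3    2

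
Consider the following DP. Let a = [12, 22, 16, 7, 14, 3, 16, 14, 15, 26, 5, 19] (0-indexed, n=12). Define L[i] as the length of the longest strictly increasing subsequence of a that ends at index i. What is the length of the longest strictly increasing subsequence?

   i    0    1    2    3    4    5    6    7    8    9   10   11
a[i]   12   22   16    7   14    3   16   14   15   26    5   19
L[i]    1    2    2    1    2    1    3    2    3    4    2    4

4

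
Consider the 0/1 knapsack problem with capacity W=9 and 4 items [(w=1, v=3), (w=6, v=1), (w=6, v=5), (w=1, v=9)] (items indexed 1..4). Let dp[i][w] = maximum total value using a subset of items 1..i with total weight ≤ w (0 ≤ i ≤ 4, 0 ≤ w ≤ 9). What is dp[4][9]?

i\w   0   1   2   3   4   5   6   7   8   9
  0   0   0   0   0   0   0   0   0   0   0
  1   0   3   3   3   3   3   3   3   3   3
  2   0   3   3   3   3   3   3   4   4   4
  3   0   3   3   3   3   3   5   8   8   8
  4   0   9  12  12  12  12  12  14  17  17

17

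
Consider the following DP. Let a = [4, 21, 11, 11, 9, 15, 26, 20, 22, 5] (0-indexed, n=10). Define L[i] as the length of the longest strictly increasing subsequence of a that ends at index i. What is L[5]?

   i    0    1    2    3    4    5    6    7    8    9
a[i]    4   21   11   11    9   15   26   20   22    5
L[i]    1    2    2    2    2    3    4    4    5    2

3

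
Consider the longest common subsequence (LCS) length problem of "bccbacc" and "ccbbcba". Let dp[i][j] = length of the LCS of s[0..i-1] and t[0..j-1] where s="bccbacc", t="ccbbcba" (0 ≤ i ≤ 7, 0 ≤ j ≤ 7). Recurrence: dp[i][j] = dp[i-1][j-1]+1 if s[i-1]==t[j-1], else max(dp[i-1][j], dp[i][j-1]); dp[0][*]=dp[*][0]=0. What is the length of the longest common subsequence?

   ''  c  c  b  b  c  b  a
''  0  0  0  0  0  0  0  0
 b  0  0  0  1  1  1  1  1
 c  0  1  1  1  1  2  2  2
 c  0  1  2  2  2  2  2  2
 b  0  1  2  3  3  3  3  3
 a  0  1  2  3  3  3  3  4
 c  0  1  2  3  3  4  4  4
 c  0  1  2  3  3  4  4  4

4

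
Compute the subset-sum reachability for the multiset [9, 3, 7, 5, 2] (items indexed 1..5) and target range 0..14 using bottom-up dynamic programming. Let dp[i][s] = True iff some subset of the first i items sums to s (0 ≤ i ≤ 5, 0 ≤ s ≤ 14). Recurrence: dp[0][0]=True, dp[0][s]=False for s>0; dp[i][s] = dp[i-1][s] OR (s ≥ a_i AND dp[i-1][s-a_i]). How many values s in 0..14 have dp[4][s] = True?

9

i\s   0   1   2   3   4   5   6   7   8   9  10  11  12  13  14
  0   T   F   F   F   F   F   F   F   F   F   F   F   F   F   F
  1   T   F   F   F   F   F   F   F   F   T   F   F   F   F   F
  2   T   F   F   T   F   F   F   F   F   T   F   F   T   F   F
  3   T   F   F   T   F   F   F   T   F   T   T   F   T   F   F
  4   T   F   F   T   F   T   F   T   T   T   T   F   T   F   T
  5   T   F   T   T   F   T   F   T   T   T   T   T   T   F   T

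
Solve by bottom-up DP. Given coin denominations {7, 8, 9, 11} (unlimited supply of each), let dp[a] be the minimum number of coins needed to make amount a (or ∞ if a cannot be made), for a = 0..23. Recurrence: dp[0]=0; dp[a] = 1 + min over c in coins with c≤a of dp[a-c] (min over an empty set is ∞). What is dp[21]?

 a  0  1  2  3  4  5  6  7  8  9 10 11 12 13 14 15 16 17 18 19 20 21 22 23
dp  0  -  -  -  -  -  -  1  1  1  -  1  -  -  2  2  2  2  2  2  2  3  2  3
(- denotes ∞ / unreachable)

3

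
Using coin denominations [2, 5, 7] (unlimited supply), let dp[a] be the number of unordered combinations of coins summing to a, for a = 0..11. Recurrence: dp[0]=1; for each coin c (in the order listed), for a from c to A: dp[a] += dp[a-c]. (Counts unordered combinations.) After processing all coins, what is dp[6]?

1

after  coin     0     1     2     3     4     5     6     7     8     9    10    11
          2     1     0     1     0     1     0     1     0     1     0     1     0
          5     1     0     1     0     1     1     1     1     1     1     2     1
          7     1     0     1     0     1     1     1     2     1     2     2     2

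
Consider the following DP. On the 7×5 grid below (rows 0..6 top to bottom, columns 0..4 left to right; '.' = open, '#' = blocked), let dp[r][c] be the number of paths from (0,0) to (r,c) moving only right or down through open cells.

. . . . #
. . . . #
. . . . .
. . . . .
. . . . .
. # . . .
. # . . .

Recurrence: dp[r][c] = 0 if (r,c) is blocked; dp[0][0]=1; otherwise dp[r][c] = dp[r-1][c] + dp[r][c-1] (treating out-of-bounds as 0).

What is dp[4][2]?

15

r\c   0   1   2   3   4
  0   1   1   1   1   0
  1   1   2   3   4   0
  2   1   3   6  10  10
  3   1   4  10  20  30
  4   1   5  15  35  65
  5   1   0  15  50 115
  6   1   0  15  65 180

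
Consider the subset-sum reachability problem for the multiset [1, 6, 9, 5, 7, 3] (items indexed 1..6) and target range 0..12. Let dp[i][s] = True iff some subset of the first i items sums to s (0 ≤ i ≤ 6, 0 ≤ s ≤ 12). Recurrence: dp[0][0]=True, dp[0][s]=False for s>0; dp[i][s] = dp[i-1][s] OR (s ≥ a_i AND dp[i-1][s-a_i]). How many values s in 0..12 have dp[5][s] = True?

i\s   0   1   2   3   4   5   6   7   8   9  10  11  12
  0   T   F   F   F   F   F   F   F   F   F   F   F   F
  1   T   T   F   F   F   F   F   F   F   F   F   F   F
  2   T   T   F   F   F   F   T   T   F   F   F   F   F
  3   T   T   F   F   F   F   T   T   F   T   T   F   F
  4   T   T   F   F   F   T   T   T   F   T   T   T   T
  5   T   T   F   F   F   T   T   T   T   T   T   T   T
  6   T   T   F   T   T   T   T   T   T   T   T   T   T

10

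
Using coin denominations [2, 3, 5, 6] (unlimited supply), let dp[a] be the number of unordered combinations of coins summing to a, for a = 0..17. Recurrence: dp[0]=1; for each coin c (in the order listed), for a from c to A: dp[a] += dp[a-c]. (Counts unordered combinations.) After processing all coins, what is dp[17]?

14

after  coin     0     1     2     3     4     5     6     7     8     9    10    11    12    13    14    15    16    17
          2     1     0     1     0     1     0     1     0     1     0     1     0     1     0     1     0     1     0
          3     1     0     1     1     1     1     2     1     2     2     2     2     3     2     3     3     3     3
          5     1     0     1     1     1     2     2     2     3     3     4     4     5     5     6     7     7     8
          6     1     0     1     1     1     2     3     2     4     4     5     6     8     7    10    11    12    14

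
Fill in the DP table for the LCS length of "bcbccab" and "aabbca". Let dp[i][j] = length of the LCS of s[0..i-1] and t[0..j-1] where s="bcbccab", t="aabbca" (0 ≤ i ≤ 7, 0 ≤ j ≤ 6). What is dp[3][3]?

1

   ''  a  a  b  b  c  a
''  0  0  0  0  0  0  0
 b  0  0  0  1  1  1  1
 c  0  0  0  1  1  2  2
 b  0  0  0  1  2  2  2
 c  0  0  0  1  2  3  3
 c  0  0  0  1  2  3  3
 a  0  1  1  1  2  3  4
 b  0  1  1  2  2  3  4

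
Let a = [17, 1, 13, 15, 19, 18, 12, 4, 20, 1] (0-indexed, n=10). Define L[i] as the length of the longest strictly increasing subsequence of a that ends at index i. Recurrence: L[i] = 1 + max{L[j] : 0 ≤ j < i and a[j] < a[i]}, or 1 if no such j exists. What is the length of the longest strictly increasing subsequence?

   i    0    1    2    3    4    5    6    7    8    9
a[i]   17    1   13   15   19   18   12    4   20    1
L[i]    1    1    2    3    4    4    2    2    5    1

5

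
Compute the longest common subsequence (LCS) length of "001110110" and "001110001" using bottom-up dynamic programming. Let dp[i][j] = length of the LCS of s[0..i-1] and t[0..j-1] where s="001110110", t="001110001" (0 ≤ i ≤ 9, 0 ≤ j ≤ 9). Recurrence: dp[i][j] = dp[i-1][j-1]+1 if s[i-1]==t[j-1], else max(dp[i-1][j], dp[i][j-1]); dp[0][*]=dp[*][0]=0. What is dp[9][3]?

   ''  0  0  1  1  1  0  0  0  1
''  0  0  0  0  0  0  0  0  0  0
 0  0  1  1  1  1  1  1  1  1  1
 0  0  1  2  2  2  2  2  2  2  2
 1  0  1  2  3  3  3  3  3  3  3
 1  0  1  2  3  4  4  4  4  4  4
 1  0  1  2  3  4  5  5  5  5  5
 0  0  1  2  3  4  5  6  6  6  6
 1  0  1  2  3  4  5  6  6  6  7
 1  0  1  2  3  4  5  6  6  6  7
 0  0  1  2  3  4  5  6  7  7  7

3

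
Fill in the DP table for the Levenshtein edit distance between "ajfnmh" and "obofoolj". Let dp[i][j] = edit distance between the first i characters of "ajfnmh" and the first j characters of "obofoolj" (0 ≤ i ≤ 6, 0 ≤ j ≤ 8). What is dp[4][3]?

4

   ''  o  b  o  f  o  o  l  j
''  0  1  2  3  4  5  6  7  8
 a  1  1  2  3  4  5  6  7  8
 j  2  2  2  3  4  5  6  7  7
 f  3  3  3  3  3  4  5  6  7
 n  4  4  4  4  4  4  5  6  7
 m  5  5  5  5  5  5  5  6  7
 h  6  6  6  6  6  6  6  6  7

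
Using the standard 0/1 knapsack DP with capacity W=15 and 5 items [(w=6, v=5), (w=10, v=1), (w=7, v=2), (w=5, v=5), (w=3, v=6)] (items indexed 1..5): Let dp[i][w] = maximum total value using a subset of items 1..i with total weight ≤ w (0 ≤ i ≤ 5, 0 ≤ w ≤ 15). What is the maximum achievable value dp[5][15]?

i\w   0   1   2   3   4   5   6   7   8   9  10  11  12  13  14  15
  0   0   0   0   0   0   0   0   0   0   0   0   0   0   0   0   0
  1   0   0   0   0   0   0   5   5   5   5   5   5   5   5   5   5
  2   0   0   0   0   0   0   5   5   5   5   5   5   5   5   5   5
  3   0   0   0   0   0   0   5   5   5   5   5   5   5   7   7   7
  4   0   0   0   0   0   5   5   5   5   5   5  10  10  10  10  10
  5   0   0   0   6   6   6   6   6  11  11  11  11  11  11  16  16

16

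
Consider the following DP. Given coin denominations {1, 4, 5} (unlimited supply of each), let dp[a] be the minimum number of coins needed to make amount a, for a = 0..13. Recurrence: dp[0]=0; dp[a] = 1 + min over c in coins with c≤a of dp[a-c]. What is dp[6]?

 a  0  1  2  3  4  5  6  7  8  9 10 11 12 13
dp  0  1  2  3  1  1  2  3  2  2  2  3  3  3

2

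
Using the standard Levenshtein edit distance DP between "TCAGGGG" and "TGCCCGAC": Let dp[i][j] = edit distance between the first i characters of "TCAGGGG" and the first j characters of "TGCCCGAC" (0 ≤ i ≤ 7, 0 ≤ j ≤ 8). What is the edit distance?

5

   ''  T  G  C  C  C  G  A  C
''  0  1  2  3  4  5  6  7  8
 T  1  0  1  2  3  4  5  6  7
 C  2  1  1  1  2  3  4  5  6
 A  3  2  2  2  2  3  4  4  5
 G  4  3  2  3  3  3  3  4  5
 G  5  4  3  3  4  4  3  4  5
 G  6  5  4  4  4  5  4  4  5
 G  7  6  5  5  5  5  5  5  5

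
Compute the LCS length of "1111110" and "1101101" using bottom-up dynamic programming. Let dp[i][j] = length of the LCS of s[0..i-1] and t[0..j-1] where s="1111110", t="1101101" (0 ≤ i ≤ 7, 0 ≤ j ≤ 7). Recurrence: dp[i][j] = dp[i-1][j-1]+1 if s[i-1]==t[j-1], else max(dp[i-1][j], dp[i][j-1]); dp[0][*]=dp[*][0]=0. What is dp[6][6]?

4

   ''  1  1  0  1  1  0  1
''  0  0  0  0  0  0  0  0
 1  0  1  1  1  1  1  1  1
 1  0  1  2  2  2  2  2  2
 1  0  1  2  2  3  3  3  3
 1  0  1  2  2  3  4  4  4
 1  0  1  2  2  3  4  4  5
 1  0  1  2  2  3  4  4  5
 0  0  1  2  3  3  4  5  5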